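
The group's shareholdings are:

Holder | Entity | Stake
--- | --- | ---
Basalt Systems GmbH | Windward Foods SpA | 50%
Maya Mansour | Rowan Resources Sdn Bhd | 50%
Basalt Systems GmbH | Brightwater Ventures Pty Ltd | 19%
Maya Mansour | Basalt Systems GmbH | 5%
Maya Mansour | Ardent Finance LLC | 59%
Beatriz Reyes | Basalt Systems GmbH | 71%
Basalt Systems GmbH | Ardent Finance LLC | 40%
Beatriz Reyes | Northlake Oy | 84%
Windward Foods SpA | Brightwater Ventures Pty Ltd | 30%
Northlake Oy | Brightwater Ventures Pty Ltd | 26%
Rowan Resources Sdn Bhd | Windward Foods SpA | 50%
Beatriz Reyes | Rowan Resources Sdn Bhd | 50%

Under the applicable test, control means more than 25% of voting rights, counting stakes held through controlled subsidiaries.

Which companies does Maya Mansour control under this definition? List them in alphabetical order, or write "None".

Maya holds 50% of Rowan, so Maya controls Rowan.
Maya holds 59% of Ardent, so Maya controls Ardent.
Rowan holds 50% of Windward, so Maya controls Windward.
Windward holds 30% of Brightwater, so Maya controls Brightwater.
No other company's threshold is met.

Ardent Finance LLC, Brightwater Ventures Pty Ltd, Rowan Resources Sdn Bhd, Windward Foods SpA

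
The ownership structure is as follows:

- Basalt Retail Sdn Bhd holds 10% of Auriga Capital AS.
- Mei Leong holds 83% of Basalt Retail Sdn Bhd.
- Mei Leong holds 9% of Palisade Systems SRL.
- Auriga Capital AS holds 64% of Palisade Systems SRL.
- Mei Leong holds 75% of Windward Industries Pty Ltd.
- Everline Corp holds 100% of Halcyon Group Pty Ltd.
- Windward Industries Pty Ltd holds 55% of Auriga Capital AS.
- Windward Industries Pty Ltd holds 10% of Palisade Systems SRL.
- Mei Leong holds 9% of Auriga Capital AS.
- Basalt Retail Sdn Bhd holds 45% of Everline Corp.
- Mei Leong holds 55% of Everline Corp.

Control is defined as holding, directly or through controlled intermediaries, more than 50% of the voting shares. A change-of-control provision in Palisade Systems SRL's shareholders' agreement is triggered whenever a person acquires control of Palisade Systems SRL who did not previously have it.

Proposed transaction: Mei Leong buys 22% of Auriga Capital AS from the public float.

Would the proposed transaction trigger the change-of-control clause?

The purchase changes only Mei's holdings, so Mei is the only person who could newly come to control Palisade.
Mei holds 83% of Basalt, so Mei controls Basalt.
Mei holds 75% of Windward, so Mei controls Windward.
Windward and Basalt and Mei together hold 55% + 10% + 9% = 74% of Auriga, so Mei controls Auriga.
Auriga and Mei and Windward together hold 64% + 9% + 10% = 83% of Palisade, so Mei controls Palisade.
So Mei already controls Palisade before the transaction.
After the purchase, Mei's direct stake in Auriga rises to 9% + 22% = 31%.
Mei controlled Palisade already, so this is not a new person acquiring control; every other person's position is unchanged or reduced.
No new person acquires control, so the clause is not triggered.

No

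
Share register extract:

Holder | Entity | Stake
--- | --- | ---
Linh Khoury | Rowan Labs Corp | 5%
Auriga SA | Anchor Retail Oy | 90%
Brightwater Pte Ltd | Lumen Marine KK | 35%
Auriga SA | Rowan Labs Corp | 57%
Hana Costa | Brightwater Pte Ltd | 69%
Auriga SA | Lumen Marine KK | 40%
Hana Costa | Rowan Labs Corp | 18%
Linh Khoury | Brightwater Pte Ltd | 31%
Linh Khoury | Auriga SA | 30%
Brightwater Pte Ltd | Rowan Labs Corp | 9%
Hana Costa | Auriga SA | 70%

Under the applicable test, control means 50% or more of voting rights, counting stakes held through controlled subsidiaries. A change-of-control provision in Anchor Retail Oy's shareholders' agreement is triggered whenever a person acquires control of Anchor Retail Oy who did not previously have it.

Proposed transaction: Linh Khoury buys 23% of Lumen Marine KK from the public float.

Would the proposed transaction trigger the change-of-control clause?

No

The purchase changes only Linh's holdings, so Linh is the only person who could newly come to control Anchor.
Linh's largest direct stake is 31% in Brightwater, which does not meet the threshold, so Linh controls no company.
Neither Linh nor any entity Linh controls holds any voting interest in Anchor.
So before the transaction, Linh does not control Anchor.
After the purchase, Linh holds 23% of Lumen directly.
Linh's side now holds 23% of Lumen, not ≥ 50%, so Linh still does not control Lumen.
After the transaction, neither Linh nor any entity Linh controls holds a voting interest in Anchor, so Linh still does not control it.
No new person acquires control, so the clause is not triggered.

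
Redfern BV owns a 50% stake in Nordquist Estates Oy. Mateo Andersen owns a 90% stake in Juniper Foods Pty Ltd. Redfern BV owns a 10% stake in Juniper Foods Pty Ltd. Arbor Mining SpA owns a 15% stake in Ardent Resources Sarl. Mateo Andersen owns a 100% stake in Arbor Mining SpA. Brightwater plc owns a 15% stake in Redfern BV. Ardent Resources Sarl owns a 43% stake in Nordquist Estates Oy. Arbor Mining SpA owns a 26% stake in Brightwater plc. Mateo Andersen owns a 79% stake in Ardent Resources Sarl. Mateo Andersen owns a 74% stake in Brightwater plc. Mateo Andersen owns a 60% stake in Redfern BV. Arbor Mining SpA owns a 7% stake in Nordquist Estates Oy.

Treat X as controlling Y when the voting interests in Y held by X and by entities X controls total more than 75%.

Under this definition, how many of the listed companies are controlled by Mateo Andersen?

Mateo holds 100% of Arbor, so Mateo controls Arbor.
Mateo and Arbor together hold 79% + 15% = 94% of Ardent, so Mateo controls Ardent.
Arbor and Mateo together hold 26% + 74% = 100% of Brightwater, so Mateo controls Brightwater.
Mateo holds 90% of Juniper, so Mateo controls Juniper.
No other company's threshold is met.
Mateo controls 4 companies.

4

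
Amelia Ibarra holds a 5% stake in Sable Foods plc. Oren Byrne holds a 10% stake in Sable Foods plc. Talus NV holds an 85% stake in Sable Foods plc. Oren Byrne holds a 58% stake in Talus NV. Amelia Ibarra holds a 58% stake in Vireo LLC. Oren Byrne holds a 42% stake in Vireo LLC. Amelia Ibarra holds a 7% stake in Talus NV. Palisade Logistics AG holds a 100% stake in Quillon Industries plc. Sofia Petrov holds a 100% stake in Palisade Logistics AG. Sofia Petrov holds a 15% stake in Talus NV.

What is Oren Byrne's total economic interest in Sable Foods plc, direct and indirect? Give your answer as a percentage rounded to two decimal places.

59.30%

Oren reaches Sable along 2 paths.
Direct stake: 10% = 10%.
Via Talus: 58% × 85% = 49.3%.
Total: 10% + 49.3% = 59.3%.
Rounded: 59.30%.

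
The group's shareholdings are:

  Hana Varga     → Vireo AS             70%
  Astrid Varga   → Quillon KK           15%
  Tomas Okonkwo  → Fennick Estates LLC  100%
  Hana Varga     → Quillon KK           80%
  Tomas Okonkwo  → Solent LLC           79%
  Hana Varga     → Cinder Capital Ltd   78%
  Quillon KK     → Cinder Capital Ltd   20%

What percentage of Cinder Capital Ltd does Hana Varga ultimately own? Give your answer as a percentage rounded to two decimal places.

94.00%

Hana reaches Cinder along 2 paths.
Direct stake: 78% = 78%.
Via Quillon: 80% × 20% = 16%.
Total: 78% + 16% = 94%.
Rounded: 94.00%.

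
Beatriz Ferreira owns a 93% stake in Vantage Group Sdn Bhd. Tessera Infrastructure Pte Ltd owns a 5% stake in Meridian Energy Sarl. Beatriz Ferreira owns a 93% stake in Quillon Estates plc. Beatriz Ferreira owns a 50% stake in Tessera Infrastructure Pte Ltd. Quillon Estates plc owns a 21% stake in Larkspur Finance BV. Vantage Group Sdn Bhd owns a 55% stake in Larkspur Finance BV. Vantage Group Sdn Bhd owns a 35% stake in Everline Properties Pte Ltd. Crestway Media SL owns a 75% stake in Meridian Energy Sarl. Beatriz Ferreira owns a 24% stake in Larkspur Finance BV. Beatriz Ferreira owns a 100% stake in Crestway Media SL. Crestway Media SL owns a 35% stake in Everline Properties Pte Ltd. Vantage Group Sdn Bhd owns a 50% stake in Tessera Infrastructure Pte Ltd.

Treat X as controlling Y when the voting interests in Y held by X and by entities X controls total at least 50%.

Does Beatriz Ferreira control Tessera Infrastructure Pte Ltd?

Yes

Beatriz holds 93% of Vantage, so Beatriz controls Vantage.
Vantage and Beatriz together hold 50% + 50% = 100% of Tessera, so Beatriz controls Tessera.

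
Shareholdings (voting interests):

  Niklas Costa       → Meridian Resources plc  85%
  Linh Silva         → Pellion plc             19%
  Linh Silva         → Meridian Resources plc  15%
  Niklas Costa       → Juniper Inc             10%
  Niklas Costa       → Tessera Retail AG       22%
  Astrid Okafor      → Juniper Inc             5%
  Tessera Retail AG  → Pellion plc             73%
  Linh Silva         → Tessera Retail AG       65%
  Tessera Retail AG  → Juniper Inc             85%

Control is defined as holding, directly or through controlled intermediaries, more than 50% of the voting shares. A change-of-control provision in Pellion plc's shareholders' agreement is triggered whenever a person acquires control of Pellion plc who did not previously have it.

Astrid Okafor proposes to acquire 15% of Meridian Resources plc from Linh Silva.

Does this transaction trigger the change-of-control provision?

No

The purchase adds only to Astrid's holdings (Linh's stake shrinks), so Astrid is the only person who could newly come to control Pellion.
Astrid's largest direct stake is 5% in Juniper, which does not meet the threshold, so Astrid controls no company.
Neither Astrid nor any entity Astrid controls holds any voting interest in Pellion.
So before the transaction, Astrid does not control Pellion.
After the purchase, Astrid holds 15% of Meridian directly, and Linh's stake falls to 0%.
Astrid's side now holds 15% of Meridian, not > 50%, so Astrid still does not control Meridian.
After the transaction, neither Astrid nor any entity Astrid controls holds a voting interest in Pellion, so Astrid still does not control it.
No new person acquires control, so the clause is not triggered.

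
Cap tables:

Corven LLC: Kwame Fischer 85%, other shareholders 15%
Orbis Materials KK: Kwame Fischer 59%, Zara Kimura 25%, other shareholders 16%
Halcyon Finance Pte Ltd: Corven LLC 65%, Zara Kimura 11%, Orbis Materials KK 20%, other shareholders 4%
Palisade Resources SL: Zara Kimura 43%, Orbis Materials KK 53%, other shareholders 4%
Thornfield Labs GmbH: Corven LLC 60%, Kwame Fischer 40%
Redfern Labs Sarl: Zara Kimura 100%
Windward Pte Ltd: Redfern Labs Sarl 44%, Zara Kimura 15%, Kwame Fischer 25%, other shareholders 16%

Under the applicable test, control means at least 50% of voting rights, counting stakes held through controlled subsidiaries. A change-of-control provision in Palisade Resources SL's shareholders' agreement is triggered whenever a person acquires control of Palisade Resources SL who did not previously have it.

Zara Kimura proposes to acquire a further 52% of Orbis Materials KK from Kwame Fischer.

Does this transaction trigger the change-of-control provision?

The purchase adds only to Zara's holdings (Kwame's stake shrinks), so Zara is the only person who could newly come to control Palisade.
Zara holds 100% of Redfern, so Zara controls Redfern.
Redfern and Zara together hold 44% + 15% = 59% of Windward, so Zara controls Windward.
In Palisade, Zara's side holds only 43%, not ≥ 50%.
So before the transaction, Zara does not control Palisade.
After the purchase, Zara's direct stake in Orbis rises to 25% + 52% = 77%, and Kwame's stake falls to 7%.
Zara holds 77% of Orbis, so Zara controls Orbis.
Zara and Orbis together hold 43% + 53% = 96% of Palisade, so Zara controls Palisade.
Zara did not control Palisade before and does after, so the clause is triggered.

Yes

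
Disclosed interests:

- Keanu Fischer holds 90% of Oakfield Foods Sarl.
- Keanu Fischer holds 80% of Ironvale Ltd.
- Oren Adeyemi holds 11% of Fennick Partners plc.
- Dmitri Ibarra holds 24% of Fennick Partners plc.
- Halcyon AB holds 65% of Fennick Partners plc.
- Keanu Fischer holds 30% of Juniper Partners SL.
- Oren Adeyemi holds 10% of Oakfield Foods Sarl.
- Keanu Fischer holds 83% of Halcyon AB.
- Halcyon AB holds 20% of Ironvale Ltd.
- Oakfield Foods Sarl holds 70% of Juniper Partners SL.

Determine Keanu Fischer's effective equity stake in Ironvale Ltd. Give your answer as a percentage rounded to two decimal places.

96.60%

Keanu reaches Ironvale along 2 paths.
Direct stake: 80% = 80%.
Via Halcyon: 83% × 20% = 16.6%.
Total: 80% + 16.6% = 96.6%.
Rounded: 96.60%.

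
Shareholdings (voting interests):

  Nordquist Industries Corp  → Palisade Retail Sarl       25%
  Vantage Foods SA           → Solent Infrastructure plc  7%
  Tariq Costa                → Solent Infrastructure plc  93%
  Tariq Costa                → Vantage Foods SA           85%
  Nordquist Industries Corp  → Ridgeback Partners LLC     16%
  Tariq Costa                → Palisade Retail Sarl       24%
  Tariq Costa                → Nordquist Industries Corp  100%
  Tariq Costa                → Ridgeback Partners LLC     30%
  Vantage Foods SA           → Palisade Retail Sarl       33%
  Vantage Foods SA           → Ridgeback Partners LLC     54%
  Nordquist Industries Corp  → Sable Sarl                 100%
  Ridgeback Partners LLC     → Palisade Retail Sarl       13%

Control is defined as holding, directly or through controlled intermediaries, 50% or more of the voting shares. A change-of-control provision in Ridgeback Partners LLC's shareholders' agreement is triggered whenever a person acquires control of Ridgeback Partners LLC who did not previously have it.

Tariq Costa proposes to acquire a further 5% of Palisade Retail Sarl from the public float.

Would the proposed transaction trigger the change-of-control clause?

No

The purchase changes only Tariq's holdings, so Tariq is the only person who could newly come to control Ridgeback.
Tariq holds 85% of Vantage, so Tariq controls Vantage.
Tariq holds 100% of Nordquist, so Tariq controls Nordquist.
Vantage and Tariq and Nordquist together hold 54% + 30% + 16% = 100% of Ridgeback, so Tariq controls Ridgeback.
So Tariq already controls Ridgeback before the transaction.
After the purchase, Tariq's direct stake in Palisade rises to 24% + 5% = 29%.
Tariq controlled Ridgeback already, so this is not a new person acquiring control; every other person's position is unchanged or reduced.
No new person acquires control, so the clause is not triggered.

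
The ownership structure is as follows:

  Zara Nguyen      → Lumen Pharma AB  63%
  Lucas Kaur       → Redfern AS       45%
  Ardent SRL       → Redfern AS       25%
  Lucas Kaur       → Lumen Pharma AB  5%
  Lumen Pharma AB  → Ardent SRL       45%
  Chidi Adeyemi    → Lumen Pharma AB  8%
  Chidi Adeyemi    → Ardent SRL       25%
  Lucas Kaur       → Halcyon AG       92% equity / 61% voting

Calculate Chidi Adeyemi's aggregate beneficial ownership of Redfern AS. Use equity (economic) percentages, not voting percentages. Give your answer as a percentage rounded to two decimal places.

7.15%

Chidi reaches Redfern along 2 paths.
Via Ardent: 25% × 25% = 6.25%.
Via Lumen → Ardent: 8% × 45% × 25% = 0.9%.
Total: 6.25% + 0.9% = 7.15%.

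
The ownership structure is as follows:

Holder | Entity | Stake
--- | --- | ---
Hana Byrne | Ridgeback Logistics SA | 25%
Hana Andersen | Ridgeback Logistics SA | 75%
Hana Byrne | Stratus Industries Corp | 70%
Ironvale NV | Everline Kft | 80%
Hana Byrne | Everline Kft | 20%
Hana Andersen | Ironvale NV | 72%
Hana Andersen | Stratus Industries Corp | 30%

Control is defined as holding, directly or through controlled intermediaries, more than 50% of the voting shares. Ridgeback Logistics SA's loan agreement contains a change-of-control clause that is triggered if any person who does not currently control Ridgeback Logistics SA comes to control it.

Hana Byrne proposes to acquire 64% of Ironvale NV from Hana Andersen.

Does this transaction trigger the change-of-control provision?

The purchase adds only to Hana Byrne's holdings (Hana Andersen's stake shrinks), so Hana Byrne is the only person who could newly come to control Ridgeback.
Hana Byrne holds 70% of Stratus, so Hana Byrne controls Stratus.
In Ridgeback, Hana Byrne's side holds only 25%, not > 50%.
So before the transaction, Hana Byrne does not control Ridgeback.
After the purchase, Hana Byrne holds 64% of Ironvale directly, and Hana Andersen's stake falls to 8%.
Hana Byrne holds 64% of Ironvale, so Hana Byrne controls Ironvale.
Hana Byrne and Ironvale together hold 20% + 80% = 100% of Everline, so Hana Byrne controls Everline.
After the transaction, Hana Byrne's side holds 25% of Ridgeback, not > 50%, so Hana Byrne still does not control Ridgeback.
No new person acquires control, so the clause is not triggered.

No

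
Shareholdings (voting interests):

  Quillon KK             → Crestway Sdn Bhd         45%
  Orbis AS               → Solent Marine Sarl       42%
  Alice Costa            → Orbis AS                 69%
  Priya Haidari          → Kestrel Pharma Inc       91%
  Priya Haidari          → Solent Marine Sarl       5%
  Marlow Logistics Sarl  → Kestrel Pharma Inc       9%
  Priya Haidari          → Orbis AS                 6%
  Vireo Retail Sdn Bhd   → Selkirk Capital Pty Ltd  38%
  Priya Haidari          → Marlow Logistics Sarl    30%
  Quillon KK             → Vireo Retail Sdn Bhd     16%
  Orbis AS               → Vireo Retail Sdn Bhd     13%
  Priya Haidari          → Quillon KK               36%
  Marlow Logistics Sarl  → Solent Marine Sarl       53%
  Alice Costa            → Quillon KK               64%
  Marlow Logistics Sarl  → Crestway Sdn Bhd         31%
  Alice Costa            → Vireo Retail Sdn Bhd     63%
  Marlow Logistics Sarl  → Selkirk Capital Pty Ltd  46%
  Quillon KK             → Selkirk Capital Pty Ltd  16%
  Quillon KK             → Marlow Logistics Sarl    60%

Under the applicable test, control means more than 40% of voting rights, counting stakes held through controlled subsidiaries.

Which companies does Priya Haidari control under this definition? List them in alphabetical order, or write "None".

Kestrel Pharma Inc

Priya holds 91% of Kestrel, so Priya controls Kestrel.
No other company's threshold is met.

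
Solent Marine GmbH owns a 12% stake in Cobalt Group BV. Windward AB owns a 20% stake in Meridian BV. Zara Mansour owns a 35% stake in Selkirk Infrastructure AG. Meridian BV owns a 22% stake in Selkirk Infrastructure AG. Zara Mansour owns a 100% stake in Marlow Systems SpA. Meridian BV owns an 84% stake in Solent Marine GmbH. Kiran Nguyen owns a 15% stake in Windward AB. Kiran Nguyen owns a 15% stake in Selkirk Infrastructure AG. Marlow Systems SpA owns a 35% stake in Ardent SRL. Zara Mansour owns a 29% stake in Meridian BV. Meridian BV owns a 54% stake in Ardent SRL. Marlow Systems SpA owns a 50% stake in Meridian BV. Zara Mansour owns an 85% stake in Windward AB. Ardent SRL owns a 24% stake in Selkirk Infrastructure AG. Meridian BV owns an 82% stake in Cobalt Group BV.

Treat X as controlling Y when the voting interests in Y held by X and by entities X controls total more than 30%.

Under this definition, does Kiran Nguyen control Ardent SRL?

Kiran's largest direct stake is 15% in Windward, which does not meet the threshold, so Kiran controls no company.
Neither Kiran nor any entity Kiran controls holds any voting interest in Ardent.
So Kiran does not control Ardent.

No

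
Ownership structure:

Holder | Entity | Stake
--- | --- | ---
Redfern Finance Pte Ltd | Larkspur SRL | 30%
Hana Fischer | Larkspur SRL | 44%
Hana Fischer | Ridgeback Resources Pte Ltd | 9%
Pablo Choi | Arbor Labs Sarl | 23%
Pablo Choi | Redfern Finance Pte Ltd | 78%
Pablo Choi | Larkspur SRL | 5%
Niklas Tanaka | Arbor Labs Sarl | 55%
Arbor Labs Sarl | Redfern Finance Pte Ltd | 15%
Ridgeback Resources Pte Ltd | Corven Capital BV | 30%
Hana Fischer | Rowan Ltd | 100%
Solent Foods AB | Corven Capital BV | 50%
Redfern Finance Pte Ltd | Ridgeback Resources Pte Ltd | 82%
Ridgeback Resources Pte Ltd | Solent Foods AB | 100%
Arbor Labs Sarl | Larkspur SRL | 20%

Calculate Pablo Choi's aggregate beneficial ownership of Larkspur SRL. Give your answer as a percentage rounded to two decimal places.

Pablo reaches Larkspur along 4 paths.
Via Arbor: 23% × 20% = 4.6%.
Via Redfern: 78% × 30% = 23.4%.
Via Arbor → Redfern: 23% × 15% × 30% = 1.035%.
Direct stake: 5% = 5%.
Total: 4.6% + 23.4% + 1.035% + 5% = 34.035%.
Rounded: 34.04%.

34.04%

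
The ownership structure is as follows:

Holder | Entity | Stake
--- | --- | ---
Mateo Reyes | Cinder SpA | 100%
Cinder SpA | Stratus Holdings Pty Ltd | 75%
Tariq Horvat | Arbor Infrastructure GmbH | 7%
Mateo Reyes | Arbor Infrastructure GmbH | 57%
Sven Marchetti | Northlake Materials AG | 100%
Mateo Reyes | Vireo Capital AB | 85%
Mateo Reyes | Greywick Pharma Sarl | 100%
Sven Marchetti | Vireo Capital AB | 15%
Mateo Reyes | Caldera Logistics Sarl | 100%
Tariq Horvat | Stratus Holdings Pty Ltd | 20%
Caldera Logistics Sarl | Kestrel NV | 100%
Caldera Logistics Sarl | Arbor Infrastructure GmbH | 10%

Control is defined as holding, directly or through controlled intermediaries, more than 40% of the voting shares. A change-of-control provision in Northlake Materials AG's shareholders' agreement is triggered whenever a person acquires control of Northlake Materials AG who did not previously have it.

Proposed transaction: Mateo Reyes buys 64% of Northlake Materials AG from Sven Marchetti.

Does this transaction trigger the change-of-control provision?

The purchase adds only to Mateo's holdings (Sven's stake shrinks), so Mateo is the only person who could newly come to control Northlake.
Mateo holds 100% of Caldera, so Mateo controls Caldera.
Mateo holds 100% of Cinder, so Mateo controls Cinder.
Mateo holds 85% of Vireo, so Mateo controls Vireo.
Cinder holds 75% of Stratus, so Mateo controls Stratus.
Caldera and Mateo together hold 10% + 57% = 67% of Arbor, so Mateo controls Arbor.
Caldera holds 100% of Kestrel, so Mateo controls Kestrel.
Mateo holds 100% of Greywick, so Mateo controls Greywick.
Neither Mateo nor any entity Mateo controls holds any voting interest in Northlake.
So before the transaction, Mateo does not control Northlake.
After the purchase, Mateo holds 64% of Northlake directly, and Sven's stake falls to 36%.
Mateo holds 64% of Northlake, so Mateo controls Northlake.
Mateo did not control Northlake before and does after, so the clause is triggered.

Yes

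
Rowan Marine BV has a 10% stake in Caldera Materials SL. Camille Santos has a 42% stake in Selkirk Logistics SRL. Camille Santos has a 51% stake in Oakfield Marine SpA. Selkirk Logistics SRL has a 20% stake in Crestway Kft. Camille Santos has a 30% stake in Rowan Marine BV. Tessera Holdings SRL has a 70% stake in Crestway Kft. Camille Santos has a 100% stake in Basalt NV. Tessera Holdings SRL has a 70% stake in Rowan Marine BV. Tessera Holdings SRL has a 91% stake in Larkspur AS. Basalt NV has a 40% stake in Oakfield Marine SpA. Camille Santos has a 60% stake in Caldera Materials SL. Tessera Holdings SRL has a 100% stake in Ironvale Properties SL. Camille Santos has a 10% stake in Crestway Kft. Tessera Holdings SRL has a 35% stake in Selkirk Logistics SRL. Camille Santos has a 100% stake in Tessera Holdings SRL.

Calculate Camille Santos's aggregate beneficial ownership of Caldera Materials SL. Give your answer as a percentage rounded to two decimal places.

Camille reaches Caldera along 3 paths.
Direct stake: 60% = 60%.
Via Tessera → Rowan: 100% × 70% × 10% = 7%.
Via Rowan: 30% × 10% = 3%.
Total: 60% + 7% + 3% = 70%.
Rounded: 70.00%.

70.00%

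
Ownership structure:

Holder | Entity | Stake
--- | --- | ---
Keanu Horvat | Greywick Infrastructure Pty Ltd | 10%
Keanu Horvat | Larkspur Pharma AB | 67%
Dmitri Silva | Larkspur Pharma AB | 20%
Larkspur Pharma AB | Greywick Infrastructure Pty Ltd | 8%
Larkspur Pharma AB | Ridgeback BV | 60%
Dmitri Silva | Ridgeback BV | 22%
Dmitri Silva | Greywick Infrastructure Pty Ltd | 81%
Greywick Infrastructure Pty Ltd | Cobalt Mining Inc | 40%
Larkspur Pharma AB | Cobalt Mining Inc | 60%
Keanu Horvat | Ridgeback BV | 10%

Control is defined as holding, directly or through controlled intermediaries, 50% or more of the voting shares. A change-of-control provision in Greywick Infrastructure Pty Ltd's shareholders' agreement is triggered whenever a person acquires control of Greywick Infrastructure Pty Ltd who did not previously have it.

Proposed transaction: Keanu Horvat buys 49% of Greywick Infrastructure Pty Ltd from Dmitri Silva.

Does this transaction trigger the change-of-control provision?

Yes

The purchase adds only to Keanu's holdings (Dmitri's stake shrinks), so Keanu is the only person who could newly come to control Greywick.
Keanu holds 67% of Larkspur, so Keanu controls Larkspur.
Keanu and Larkspur together hold 10% + 60% = 70% of Ridgeback, so Keanu controls Ridgeback.
Larkspur holds 60% of Cobalt, so Keanu controls Cobalt.
In Greywick, Keanu's side holds only 8% + 10% = 18%, not ≥ 50%.
So before the transaction, Keanu does not control Greywick.
After the purchase, Keanu's direct stake in Greywick rises to 10% + 49% = 59%, and Dmitri's stake falls to 32%.
Larkspur and Keanu together hold 8% + 59% = 67% of Greywick, so Keanu controls Greywick.
Keanu did not control Greywick before and does after, so the clause is triggered.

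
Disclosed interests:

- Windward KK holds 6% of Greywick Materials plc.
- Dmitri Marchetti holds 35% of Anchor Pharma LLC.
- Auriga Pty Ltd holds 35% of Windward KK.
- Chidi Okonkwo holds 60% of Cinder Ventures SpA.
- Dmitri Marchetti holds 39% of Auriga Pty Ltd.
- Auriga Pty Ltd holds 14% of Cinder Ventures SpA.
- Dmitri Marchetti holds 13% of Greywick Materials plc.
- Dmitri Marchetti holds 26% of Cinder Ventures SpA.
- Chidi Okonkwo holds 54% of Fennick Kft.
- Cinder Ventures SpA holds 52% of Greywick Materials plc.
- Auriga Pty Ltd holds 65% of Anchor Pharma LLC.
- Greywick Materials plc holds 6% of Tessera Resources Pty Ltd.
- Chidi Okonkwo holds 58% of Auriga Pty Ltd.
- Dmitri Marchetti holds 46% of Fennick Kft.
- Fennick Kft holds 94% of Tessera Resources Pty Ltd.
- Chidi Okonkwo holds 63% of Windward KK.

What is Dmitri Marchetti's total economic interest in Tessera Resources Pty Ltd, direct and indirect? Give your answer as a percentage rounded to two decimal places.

Dmitri reaches Tessera along 5 paths.
Via Fennick: 46% × 94% = 43.24%.
Via Greywick: 13% × 6% = 0.78%.
Via Cinder → Greywick: 26% × 52% × 6% = 0.8112%.
Via Auriga → Cinder → Greywick: 39% × 14% × 52% × 6% = 0.170352%.
Via Auriga → Windward → Greywick: 39% × 35% × 6% × 6% = 0.04914%.
Total: 43.24% + 0.78% + 0.8112% + 0.170352% + 0.04914% = 45.050692%.
Rounded: 45.05%.

45.05%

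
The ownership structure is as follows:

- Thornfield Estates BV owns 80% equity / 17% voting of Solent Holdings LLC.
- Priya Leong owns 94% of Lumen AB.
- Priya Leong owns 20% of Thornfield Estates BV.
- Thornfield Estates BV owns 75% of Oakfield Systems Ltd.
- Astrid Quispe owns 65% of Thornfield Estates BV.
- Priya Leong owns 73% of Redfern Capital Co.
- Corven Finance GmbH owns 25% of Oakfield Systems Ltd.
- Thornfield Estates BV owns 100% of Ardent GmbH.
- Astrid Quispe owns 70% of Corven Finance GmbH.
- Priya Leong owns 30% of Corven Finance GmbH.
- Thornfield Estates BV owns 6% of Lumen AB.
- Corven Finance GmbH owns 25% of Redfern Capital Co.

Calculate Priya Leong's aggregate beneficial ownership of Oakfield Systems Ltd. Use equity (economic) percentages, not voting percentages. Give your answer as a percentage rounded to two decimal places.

Priya reaches Oakfield along 2 paths.
Via Corven: 30% × 25% = 7.5%.
Via Thornfield: 20% × 75% = 15%.
Total: 7.5% + 15% = 22.5%.
Rounded: 22.50%.

22.50%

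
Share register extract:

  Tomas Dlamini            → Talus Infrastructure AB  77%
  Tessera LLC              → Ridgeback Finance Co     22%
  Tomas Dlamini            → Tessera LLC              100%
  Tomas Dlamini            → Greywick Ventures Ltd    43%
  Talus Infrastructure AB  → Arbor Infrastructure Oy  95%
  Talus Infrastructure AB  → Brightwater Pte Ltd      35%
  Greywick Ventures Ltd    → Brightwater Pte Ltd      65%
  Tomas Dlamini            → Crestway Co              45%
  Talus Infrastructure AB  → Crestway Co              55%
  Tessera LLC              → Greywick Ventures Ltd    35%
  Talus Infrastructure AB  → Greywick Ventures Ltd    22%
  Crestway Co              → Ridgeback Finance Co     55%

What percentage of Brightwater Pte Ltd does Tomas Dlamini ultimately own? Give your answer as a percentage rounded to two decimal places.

88.66%

Tomas reaches Brightwater along 4 paths.
Via Talus: 77% × 35% = 26.95%.
Via Tessera → Greywick: 100% × 35% × 65% = 22.75%.
Via Greywick: 43% × 65% = 27.95%.
Via Talus → Greywick: 77% × 22% × 65% = 11.011%.
Total: 26.95% + 22.75% + 27.95% + 11.011% = 88.661%.
Rounded: 88.66%.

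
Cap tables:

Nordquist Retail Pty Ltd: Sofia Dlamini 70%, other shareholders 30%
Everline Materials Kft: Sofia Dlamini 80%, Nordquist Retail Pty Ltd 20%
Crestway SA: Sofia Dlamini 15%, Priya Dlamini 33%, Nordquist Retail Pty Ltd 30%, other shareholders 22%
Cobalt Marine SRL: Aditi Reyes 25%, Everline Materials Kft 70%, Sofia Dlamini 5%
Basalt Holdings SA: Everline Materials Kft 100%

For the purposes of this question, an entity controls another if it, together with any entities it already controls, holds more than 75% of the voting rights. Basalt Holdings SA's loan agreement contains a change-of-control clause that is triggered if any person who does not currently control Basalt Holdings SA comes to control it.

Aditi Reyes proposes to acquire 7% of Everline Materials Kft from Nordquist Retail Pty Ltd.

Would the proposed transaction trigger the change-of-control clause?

No

The purchase adds only to Aditi's holdings (Nordquist's stake shrinks), so Aditi is the only person who could newly come to control Basalt.
Aditi's largest direct stake is 25% in Cobalt, which does not meet the threshold, so Aditi controls no company.
Neither Aditi nor any entity Aditi controls holds any voting interest in Basalt.
So before the transaction, Aditi does not control Basalt.
After the purchase, Aditi holds 7% of Everline directly, and Nordquist's stake falls to 13%.
Aditi's side now holds 7% of Everline, not > 75%, so Aditi still does not control Everline.
After the transaction, neither Aditi nor any entity Aditi controls holds a voting interest in Basalt, so Aditi still does not control it.
No new person acquires control, so the clause is not triggered.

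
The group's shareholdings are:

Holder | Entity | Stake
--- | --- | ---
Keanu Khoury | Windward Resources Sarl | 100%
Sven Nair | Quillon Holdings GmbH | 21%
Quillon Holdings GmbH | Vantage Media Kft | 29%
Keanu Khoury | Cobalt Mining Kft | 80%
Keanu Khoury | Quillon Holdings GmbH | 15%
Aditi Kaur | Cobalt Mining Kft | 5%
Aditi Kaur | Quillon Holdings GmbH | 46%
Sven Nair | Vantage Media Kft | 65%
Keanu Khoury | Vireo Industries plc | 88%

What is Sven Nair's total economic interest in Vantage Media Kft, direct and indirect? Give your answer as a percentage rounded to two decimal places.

Sven reaches Vantage along 2 paths.
Via Quillon: 21% × 29% = 6.09%.
Direct stake: 65% = 65%.
Total: 6.09% + 65% = 71.09%.

71.09%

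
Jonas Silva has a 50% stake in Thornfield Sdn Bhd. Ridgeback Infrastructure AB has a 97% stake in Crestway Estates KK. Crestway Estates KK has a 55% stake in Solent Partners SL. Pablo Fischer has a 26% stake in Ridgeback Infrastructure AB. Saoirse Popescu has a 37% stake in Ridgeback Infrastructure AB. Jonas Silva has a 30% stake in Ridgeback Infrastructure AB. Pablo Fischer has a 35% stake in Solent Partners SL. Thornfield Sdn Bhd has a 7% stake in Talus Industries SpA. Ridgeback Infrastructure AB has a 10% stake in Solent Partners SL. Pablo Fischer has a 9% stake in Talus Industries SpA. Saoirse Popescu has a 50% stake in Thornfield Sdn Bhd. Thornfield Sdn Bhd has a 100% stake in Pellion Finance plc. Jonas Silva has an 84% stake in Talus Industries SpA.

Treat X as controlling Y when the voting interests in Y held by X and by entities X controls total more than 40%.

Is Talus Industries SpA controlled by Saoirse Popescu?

No

Saoirse holds 50% of Thornfield, so Saoirse controls Thornfield.
Thornfield holds 100% of Pellion, so Saoirse controls Pellion.
In Talus, Saoirse's side holds only 7%, not > 40%.
So Saoirse does not control Talus.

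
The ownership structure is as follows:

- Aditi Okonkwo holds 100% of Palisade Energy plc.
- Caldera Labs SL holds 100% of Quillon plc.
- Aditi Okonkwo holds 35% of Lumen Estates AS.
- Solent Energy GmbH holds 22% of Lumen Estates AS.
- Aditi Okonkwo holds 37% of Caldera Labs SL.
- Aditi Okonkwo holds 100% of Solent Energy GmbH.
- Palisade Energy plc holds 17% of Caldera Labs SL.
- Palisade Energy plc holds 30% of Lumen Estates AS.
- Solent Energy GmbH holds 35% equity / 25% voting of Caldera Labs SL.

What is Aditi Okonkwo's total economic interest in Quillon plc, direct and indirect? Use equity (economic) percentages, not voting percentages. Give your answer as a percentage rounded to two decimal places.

Aditi reaches Quillon along 3 paths.
Via Solent → Caldera: 100% × 35% × 100% = 35%.
Via Palisade → Caldera: 100% × 17% × 100% = 17%.
Via Caldera: 37% × 100% = 37%.
Total: 35% + 17% + 37% = 89%.
Rounded: 89.00%.

89.00%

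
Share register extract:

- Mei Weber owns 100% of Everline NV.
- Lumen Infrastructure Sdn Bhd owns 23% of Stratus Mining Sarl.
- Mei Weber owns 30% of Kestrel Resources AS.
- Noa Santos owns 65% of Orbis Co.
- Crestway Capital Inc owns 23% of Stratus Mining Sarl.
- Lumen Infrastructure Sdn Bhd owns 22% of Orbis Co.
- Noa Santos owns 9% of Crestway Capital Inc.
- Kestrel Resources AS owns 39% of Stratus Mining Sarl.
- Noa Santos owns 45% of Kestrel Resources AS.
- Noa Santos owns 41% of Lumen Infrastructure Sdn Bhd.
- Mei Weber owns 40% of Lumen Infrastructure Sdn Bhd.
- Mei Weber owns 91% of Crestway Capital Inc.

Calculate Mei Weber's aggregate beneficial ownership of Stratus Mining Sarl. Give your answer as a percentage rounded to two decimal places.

41.83%

Mei reaches Stratus along 3 paths.
Via Kestrel: 30% × 39% = 11.7%.
Via Lumen: 40% × 23% = 9.2%.
Via Crestway: 91% × 23% = 20.93%.
Total: 11.7% + 9.2% + 20.93% = 41.83%.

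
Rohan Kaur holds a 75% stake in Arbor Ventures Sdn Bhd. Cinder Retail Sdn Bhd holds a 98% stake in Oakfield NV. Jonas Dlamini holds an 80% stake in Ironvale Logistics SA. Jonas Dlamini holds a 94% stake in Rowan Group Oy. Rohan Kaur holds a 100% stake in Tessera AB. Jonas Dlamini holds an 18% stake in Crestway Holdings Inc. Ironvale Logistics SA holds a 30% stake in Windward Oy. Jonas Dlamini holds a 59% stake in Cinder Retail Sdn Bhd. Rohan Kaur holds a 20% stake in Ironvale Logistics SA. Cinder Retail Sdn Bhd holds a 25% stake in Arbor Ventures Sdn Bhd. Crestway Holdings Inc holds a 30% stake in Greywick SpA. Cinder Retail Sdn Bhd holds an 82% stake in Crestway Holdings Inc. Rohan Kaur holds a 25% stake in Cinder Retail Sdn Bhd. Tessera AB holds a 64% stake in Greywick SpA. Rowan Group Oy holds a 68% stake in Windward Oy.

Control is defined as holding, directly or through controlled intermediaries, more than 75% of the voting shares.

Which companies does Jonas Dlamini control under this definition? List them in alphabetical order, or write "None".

Jonas holds 94% of Rowan, so Jonas controls Rowan.
Jonas holds 80% of Ironvale, so Jonas controls Ironvale.
Rowan and Ironvale together hold 68% + 30% = 98% of Windward, so Jonas controls Windward.
No other company's threshold is met.

Ironvale Logistics SA, Rowan Group Oy, Windward Oy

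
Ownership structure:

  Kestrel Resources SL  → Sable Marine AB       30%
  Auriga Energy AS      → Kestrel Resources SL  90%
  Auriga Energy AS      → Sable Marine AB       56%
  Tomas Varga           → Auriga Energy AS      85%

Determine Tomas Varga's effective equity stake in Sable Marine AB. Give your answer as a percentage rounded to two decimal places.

70.55%

Tomas reaches Sable along 2 paths.
Via Auriga → Kestrel: 85% × 90% × 30% = 22.95%.
Via Auriga: 85% × 56% = 47.6%.
Total: 22.95% + 47.6% = 70.55%.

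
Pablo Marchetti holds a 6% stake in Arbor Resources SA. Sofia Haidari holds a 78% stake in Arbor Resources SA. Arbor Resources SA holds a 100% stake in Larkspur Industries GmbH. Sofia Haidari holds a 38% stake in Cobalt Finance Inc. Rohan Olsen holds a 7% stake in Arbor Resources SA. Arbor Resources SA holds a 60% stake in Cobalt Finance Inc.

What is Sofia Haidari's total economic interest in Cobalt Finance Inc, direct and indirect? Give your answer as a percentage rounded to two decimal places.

84.80%

Sofia reaches Cobalt along 2 paths.
Direct stake: 38% = 38%.
Via Arbor: 78% × 60% = 46.8%.
Total: 38% + 46.8% = 84.8%.
Rounded: 84.80%.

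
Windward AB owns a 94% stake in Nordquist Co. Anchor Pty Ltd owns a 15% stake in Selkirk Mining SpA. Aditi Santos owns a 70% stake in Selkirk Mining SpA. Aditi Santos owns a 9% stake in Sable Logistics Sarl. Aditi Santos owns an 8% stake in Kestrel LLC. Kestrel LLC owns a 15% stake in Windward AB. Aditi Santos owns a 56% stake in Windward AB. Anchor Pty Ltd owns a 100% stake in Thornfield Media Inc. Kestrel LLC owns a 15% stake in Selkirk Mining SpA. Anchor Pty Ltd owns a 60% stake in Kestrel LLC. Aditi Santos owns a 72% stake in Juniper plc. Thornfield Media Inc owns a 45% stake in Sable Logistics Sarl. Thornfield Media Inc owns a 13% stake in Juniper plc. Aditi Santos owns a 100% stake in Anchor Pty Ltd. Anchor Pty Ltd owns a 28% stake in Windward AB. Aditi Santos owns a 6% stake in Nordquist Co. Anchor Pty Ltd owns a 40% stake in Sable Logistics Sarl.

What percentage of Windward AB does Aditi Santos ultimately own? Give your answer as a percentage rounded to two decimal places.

Aditi reaches Windward along 4 paths.
Via Kestrel: 8% × 15% = 1.2%.
Via Anchor → Kestrel: 100% × 60% × 15% = 9%.
Via Anchor: 100% × 28% = 28%.
Direct stake: 56% = 56%.
Total: 1.2% + 9% + 28% + 56% = 94.2%.
Rounded: 94.20%.

94.20%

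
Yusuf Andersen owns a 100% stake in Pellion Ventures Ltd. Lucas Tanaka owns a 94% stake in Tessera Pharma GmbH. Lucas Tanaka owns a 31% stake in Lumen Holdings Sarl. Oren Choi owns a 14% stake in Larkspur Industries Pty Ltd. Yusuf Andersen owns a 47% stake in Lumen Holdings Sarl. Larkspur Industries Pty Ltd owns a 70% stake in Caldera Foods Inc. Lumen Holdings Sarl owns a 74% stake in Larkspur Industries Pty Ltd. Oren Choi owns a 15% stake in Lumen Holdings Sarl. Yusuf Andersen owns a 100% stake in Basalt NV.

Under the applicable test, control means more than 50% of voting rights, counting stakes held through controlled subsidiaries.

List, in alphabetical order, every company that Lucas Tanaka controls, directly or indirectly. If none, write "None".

Tessera Pharma GmbH

Lucas holds 94% of Tessera, so Lucas controls Tessera.
No other company's threshold is met.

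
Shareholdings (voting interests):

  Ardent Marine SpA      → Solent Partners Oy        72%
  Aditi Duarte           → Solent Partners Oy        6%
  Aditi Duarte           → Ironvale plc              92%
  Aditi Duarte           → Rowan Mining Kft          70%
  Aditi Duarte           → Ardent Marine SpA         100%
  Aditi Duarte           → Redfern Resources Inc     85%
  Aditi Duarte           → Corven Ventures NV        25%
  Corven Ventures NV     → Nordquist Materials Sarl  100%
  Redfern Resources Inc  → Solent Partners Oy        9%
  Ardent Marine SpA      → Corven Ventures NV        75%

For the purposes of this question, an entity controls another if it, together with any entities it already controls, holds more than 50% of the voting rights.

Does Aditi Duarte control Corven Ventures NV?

Yes

Aditi holds 100% of Ardent, so Aditi controls Ardent.
Ardent and Aditi together hold 75% + 25% = 100% of Corven, so Aditi controls Corven.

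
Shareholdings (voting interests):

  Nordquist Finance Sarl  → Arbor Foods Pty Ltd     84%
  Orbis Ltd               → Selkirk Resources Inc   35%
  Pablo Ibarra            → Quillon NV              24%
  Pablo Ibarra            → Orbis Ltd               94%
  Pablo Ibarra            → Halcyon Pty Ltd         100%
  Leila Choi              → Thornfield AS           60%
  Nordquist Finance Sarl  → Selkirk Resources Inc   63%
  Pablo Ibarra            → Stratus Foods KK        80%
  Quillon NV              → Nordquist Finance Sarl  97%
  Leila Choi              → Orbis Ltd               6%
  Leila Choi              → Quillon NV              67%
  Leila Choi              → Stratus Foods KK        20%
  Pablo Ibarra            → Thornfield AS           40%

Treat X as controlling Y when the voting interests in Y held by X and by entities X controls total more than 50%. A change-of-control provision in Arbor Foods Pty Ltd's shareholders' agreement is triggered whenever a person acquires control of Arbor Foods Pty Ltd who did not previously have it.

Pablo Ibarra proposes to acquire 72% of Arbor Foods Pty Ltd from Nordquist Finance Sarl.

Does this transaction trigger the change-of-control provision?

Yes

The purchase adds only to Pablo's holdings (Nordquist's stake shrinks), so Pablo is the only person who could newly come to control Arbor.
Pablo holds 94% of Orbis, so Pablo controls Orbis.
Pablo holds 80% of Stratus, so Pablo controls Stratus.
Pablo holds 100% of Halcyon, so Pablo controls Halcyon.
Neither Pablo nor any entity Pablo controls holds any voting interest in Arbor.
So before the transaction, Pablo does not control Arbor.
After the purchase, Pablo holds 72% of Arbor directly, and Nordquist's stake falls to 12%.
Pablo holds 72% of Arbor, so Pablo controls Arbor.
Pablo did not control Arbor before and does after, so the clause is triggered.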